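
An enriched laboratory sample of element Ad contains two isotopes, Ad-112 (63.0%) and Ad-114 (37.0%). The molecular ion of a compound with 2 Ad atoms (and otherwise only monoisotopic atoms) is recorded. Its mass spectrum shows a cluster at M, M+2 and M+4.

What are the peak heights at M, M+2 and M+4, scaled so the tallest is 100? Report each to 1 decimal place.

85.1 : 100.0 : 29.4

The 2 Ad atoms are independent, so intensities follow the terms of (0.630 + 0.370)^2.
P(M) = 0.630^2 = 0.396900
P(M+2) = 2 × 0.630^1 × 0.370^1 = 0.466200
P(M+4) = 0.370^2 = 0.136900
The M+2 peak is largest (0.466200); scaling to 100 gives 85.1 : 100.0 : 29.4.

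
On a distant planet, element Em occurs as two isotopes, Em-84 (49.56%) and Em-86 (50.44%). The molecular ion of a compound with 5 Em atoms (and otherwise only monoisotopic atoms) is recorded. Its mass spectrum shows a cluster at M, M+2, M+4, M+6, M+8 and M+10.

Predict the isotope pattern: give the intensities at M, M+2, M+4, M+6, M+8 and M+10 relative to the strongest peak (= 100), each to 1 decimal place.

9.5 : 48.3 : 98.3 : 100.0 : 50.9 : 10.4

The 5 Em atoms are independent, so intensities follow the terms of (0.4956 + 0.5044)^5.
P(M) = 0.4956^5 = 0.029899
P(M+2) = 5 × 0.4956^4 × 0.5044^1 = 0.152149
P(M+4) = 10 × 0.4956^3 × 0.5044^2 = 0.309702
P(M+6) = 10 × 0.4956^2 × 0.5044^3 = 0.315201
P(M+8) = 5 × 0.4956^1 × 0.5044^4 = 0.160399
P(M+10) = 0.5044^5 = 0.032649
The M+6 peak is largest (0.315201); scaling to 100 gives 9.5 : 48.3 : 98.3 : 100.0 : 50.9 : 10.4.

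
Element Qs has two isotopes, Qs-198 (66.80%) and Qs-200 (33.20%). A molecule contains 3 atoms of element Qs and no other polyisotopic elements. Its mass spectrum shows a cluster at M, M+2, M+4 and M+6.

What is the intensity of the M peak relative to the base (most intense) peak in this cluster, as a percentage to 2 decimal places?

Term probabilities: M 0.2981, M+2 0.4444, M+4 0.2209, M+6 0.0366. Base peak = M+2.
P(M+2) = C(3,1) × 0.6680^2 × 0.3320^1 = 3 × 0.446224 × 0.3320 = 0.444439 (base)
P(M) = C(3,0) × 0.6680^3 × 0.3320^0 = 1 × 0.29807763 × 1.0000 = 0.298078
Relative intensity = 0.298078 / 0.444439 × 100 = 67.07

67.07%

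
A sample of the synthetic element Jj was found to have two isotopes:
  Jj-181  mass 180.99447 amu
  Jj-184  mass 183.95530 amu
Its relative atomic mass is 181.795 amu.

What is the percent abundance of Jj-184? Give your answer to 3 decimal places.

With x = fraction of Jj-181 (so Jj-184 is 1 − x):
180.99447·x + 183.95530·(1 − x) = 181.795
(180.99447 − 183.95530)·x = 181.795 − 183.95530
x = -2.16030 / -2.96083 = 0.72963 → 72.963% Jj-181, 27.037% Jj-184.

27.037%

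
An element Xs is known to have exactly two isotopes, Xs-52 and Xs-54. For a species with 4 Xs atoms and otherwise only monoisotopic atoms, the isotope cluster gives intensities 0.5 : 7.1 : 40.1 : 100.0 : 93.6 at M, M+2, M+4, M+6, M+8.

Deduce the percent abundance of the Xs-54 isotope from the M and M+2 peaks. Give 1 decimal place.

If p is the fraction of Xs that is Xs-52, then I(M+2)/I(M) = [C(4,1)·p^3·(1−p)] / p^4 = 4·(1−p)/p = 7.1/0.5 = 14.2000
(1−p)/p = 14.2000/4 = 3.5500  ⇒  p = 1/(1 + 3.5500) = 0.2198
Xs-52: 22.0%, Xs-54: 78.0%.

78.0%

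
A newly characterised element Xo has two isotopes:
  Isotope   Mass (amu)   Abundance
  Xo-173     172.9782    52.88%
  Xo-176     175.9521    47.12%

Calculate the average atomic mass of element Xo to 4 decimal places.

174.3795 amu

Average mass = Σ (abundance × isotope mass) = 0.5288 × 172.9782 + 0.4712 × 175.9521
= 91.47087 + 82.90863 = 174.37950 amu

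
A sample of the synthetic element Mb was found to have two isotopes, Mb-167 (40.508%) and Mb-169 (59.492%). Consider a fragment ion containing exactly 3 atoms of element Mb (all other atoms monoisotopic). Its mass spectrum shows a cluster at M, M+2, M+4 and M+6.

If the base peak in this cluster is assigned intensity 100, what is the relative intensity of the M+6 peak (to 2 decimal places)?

48.95

(0.40508 + 0.59492)^3 gives M 0.0665, M+2 0.2929, M+4 0.4301, M+6 0.2106; the largest is M+4.
P(M+4) = C(3,2) × 0.40508^1 × 0.59492^2 = 3 × 0.40508 × 0.35392981 = 0.430110 (base)
P(M+6) = C(3,3) × 0.40508^0 × 0.59492^3 = 1 × 1.0000 × 0.21055992 = 0.210560
Relative intensity = 0.210560 / 0.430110 × 100 = 48.95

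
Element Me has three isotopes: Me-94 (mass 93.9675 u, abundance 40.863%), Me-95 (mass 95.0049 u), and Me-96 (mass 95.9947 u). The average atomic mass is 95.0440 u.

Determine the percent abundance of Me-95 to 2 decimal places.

Let x and y be the fractions of Me-95 and Me-96. Then x + y = 1 − 0.40863 = 0.59137 and 95.0049x + 95.9947y = 95.0440 − 0.40863×93.9675 = 56.646060475.
Substituting: 95.0049x + 95.9947(0.59137 − x) = 56.646060475
(95.0049 − 95.9947)x = -0.122325264  ⇒  x = 0.12359, y = 0.46778
Me-95: 12.36%, Me-96: 46.78%.

12.36%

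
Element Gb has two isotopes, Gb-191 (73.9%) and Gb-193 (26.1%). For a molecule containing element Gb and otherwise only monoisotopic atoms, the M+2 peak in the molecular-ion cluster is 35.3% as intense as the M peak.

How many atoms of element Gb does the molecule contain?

With n Gb atoms, P(M+2)/P(M) = C(n,1)·p^(n−1)q / p^n = n·q/p = n · 0.261/0.739.
n = 0.353 × 0.739/0.261 = 1.00 ≈ 1

1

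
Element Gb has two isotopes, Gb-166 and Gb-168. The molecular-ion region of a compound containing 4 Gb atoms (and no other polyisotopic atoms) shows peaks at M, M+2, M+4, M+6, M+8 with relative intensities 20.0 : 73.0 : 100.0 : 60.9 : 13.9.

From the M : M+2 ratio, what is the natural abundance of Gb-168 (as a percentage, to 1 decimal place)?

47.7%

Let p = fractional abundance of Gb-166. I(M+2)/I(M) = [C(4,1)·p^3·(1−p)] / p^4 = 4·(1−p)/p = 73.0/20.0 = 3.6500
(1−p)/p = 3.6500/4 = 0.9125  ⇒  p = 1/(1 + 0.9125) = 0.5229
Gb-166: 52.3%, Gb-168: 47.7%.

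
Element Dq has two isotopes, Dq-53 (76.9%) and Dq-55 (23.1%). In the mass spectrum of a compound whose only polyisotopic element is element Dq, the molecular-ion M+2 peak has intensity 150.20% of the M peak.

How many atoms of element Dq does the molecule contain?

With n Dq atoms, P(M+2)/P(M) = C(n,1)·p^(n−1)q / p^n = n·q/p = n · 0.231/0.769.
n = 1.5020 × 0.769/0.231 = 5.00 ≈ 5

5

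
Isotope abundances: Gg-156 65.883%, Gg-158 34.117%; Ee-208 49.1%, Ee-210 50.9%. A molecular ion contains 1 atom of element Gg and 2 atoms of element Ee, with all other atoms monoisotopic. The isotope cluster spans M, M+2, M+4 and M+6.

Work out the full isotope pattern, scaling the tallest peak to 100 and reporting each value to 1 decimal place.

38.6 : 100.0 : 82.9 : 21.5

Element Gg pattern (n=1): 0.65883 : 0.34117
Element Ee pattern (n=2): 0.241081 : 0.499838 : 0.259081
Convolve the two distributions (both contribute in 2-u steps):
  M: 0.65883×0.241081 = 0.158831
  M+2: 0.65883×0.499838 + 0.34117×0.241081 = 0.411558
  M+4: 0.65883×0.259081 + 0.34117×0.499838 = 0.341220
  M+6: 0.34117×0.259081 = 0.088391
Scale to base peak (0.411558) = 100: 38.6 : 100.0 : 82.9 : 21.5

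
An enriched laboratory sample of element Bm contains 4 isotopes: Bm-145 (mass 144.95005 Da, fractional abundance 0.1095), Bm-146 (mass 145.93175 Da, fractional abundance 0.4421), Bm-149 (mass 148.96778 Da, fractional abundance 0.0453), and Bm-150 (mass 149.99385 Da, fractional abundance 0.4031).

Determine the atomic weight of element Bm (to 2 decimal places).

The abundance-weighted mean is 0.1095 × 144.95005 + 0.4421 × 145.93175 + 0.0453 × 148.96778 + 0.4031 × 149.99385
= 15.872030 + 64.516427 + 6.748240 + 60.462521 = 147.599218 Da

147.60 Da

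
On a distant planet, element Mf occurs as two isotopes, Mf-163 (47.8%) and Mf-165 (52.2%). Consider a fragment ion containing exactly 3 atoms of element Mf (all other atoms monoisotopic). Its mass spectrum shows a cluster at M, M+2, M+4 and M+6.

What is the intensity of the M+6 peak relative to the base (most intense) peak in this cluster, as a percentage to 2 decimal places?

(0.478 + 0.522)^3 gives M 0.1092, M+2 0.3578, M+4 0.3907, M+6 0.1422; the largest is M+4.
P(M+4) = C(3,2) × 0.478^1 × 0.522^2 = 3 × 0.4780 × 0.272484 = 0.390742 (base)
P(M+6) = C(3,3) × 0.478^0 × 0.522^3 = 1 × 1.0000 × 0.14223665 = 0.142237
Relative intensity = 0.142237 / 0.390742 × 100 = 36.40

36.40%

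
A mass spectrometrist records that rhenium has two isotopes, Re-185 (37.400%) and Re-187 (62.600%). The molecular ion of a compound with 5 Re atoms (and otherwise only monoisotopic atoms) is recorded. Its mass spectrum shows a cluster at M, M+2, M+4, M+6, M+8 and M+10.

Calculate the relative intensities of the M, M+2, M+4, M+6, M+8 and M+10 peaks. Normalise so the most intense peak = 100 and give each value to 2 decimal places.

Each Re atom is independently Re-185 (p = 0.37400) or Re-187 (q = 0.62600); the cluster is the binomial expansion (p + q)^5.
P(M) = 0.37400^5 = 0.007317
P(M+2) = 5 × 0.37400^4 × 0.62600^1 = 0.061239
P(M+4) = 10 × 0.37400^3 × 0.62600^2 = 0.205005
P(M+6) = 10 × 0.37400^2 × 0.62600^3 = 0.343136
P(M+8) = 5 × 0.37400^1 × 0.62600^4 = 0.287170
P(M+10) = 0.62600^5 = 0.096133
The M+6 peak is largest (0.343136); scaling to 100 gives 2.13 : 17.85 : 59.74 : 100.00 : 83.69 : 28.02.

2.13 : 17.85 : 59.74 : 100.00 : 83.69 : 28.02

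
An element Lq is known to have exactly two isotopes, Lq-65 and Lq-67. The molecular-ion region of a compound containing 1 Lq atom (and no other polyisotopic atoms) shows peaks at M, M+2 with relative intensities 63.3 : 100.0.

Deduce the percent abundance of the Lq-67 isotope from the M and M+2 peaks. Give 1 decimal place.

61.2%

If p is the fraction of Lq that is Lq-65, then I(M+2)/I(M) = [C(1,1)·p^0·(1−p)] / p^1 = 1·(1−p)/p = 100.0/63.3 = 1.5798
(1−p)/p = 1.5798/1 = 1.5798  ⇒  p = 1/(1 + 1.5798) = 0.3876
Lq-65: 38.8%, Lq-67: 61.2%.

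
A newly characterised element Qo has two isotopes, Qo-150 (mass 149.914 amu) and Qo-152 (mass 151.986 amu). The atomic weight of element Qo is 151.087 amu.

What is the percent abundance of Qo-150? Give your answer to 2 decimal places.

43.39%

Let x be the fractional abundance of Qo-150; then Qo-152 has abundance 1 − x.
149.914·x + 151.986·(1 − x) = 151.087
(149.914 − 151.986)·x = 151.087 − 151.986
x = -0.899 / -2.072 = 0.43388 → 43.39% Qo-150, 56.61% Qo-152.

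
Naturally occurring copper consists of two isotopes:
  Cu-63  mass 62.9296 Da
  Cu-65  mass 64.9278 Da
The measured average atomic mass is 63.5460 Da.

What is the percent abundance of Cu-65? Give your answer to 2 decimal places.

30.85%

With x = fraction of Cu-63 (so Cu-65 is 1 − x):
62.9296·x + 64.9278·(1 − x) = 63.5460
(62.9296 − 64.9278)·x = 63.5460 − 64.9278
x = -1.3818 / -1.9982 = 0.69152 → 69.15% Cu-63, 30.85% Cu-65.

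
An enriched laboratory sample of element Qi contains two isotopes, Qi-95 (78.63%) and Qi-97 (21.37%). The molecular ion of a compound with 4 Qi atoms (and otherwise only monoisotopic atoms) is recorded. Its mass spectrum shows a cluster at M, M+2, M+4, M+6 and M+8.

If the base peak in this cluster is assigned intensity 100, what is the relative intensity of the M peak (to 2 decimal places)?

91.99

Binomial terms of (0.7863 + 0.2137)^4: M 0.3823, M+2 0.4156, M+4 0.1694, M+6 0.0307, M+8 0.0021 → M+2 is the base peak.
P(M+2) = C(4,1) × 0.7863^3 × 0.2137^1 = 4 × 0.48614388 × 0.2137 = 0.415556 (base)
P(M) = C(4,0) × 0.7863^4 × 0.2137^0 = 1 × 0.38225494 × 1.0000 = 0.382255
Relative intensity = 0.382255 / 0.415556 × 100 = 91.99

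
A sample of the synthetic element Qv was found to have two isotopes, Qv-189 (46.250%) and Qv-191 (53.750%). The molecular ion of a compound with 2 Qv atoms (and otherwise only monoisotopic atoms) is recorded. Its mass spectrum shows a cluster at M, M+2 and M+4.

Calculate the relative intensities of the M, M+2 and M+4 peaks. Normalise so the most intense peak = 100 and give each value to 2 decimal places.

43.02 : 100.00 : 58.11

Each Qv atom is independently Qv-189 (p = 0.46250) or Qv-191 (q = 0.53750); the cluster is the binomial expansion (p + q)^2.
P(M) = 0.46250^2 = 0.213906
P(M+2) = 2 × 0.46250^1 × 0.53750^1 = 0.497188
P(M+4) = 0.53750^2 = 0.288906
The M+2 peak is largest (0.497188); scaling to 100 gives 43.02 : 100.00 : 58.11.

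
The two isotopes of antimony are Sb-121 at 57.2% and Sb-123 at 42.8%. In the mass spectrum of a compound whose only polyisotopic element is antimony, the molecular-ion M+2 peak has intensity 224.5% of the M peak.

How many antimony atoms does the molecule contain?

3

The M+2/M ratio from n Sb atoms is n · q/p = n · 0.428/0.572.
n = 2.245 × 0.572/0.428 = 3.00 ≈ 3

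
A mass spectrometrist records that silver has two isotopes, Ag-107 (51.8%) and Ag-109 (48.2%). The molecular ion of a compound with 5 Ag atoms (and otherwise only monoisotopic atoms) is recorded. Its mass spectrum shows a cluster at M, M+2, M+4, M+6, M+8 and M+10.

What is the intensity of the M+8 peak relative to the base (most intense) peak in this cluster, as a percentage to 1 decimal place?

43.3%

(0.518 + 0.482)^5 gives M 0.0373, M+2 0.1735, M+4 0.3229, M+6 0.3005, M+8 0.1398, M+10 0.0260; the largest is M+4.
P(M+4) = C(5,2) × 0.518^3 × 0.482^2 = 10 × 0.13899183 × 0.232324 = 0.322911 (base)
P(M+8) = C(5,4) × 0.518^1 × 0.482^4 = 5 × 0.5180 × 0.05397444 = 0.139794
Relative intensity = 0.139794 / 0.322911 × 100 = 43.3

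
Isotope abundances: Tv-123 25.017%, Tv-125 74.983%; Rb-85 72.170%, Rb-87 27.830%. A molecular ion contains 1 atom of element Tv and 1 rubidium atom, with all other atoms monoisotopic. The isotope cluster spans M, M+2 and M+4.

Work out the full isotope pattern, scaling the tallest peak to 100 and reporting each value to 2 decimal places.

29.56 : 100.00 : 34.17

Element Tv pattern (n=1): 0.25017 : 0.74983
Rubidium pattern (n=1): 0.7217 : 0.2783
Convolve the two distributions (both contribute in 2-u steps):
  M: 0.25017×0.7217 = 0.180548
  M+2: 0.25017×0.2783 + 0.74983×0.7217 = 0.610775
  M+4: 0.74983×0.2783 = 0.208678
Scale to base peak (0.610775) = 100: 29.56 : 100.00 : 34.17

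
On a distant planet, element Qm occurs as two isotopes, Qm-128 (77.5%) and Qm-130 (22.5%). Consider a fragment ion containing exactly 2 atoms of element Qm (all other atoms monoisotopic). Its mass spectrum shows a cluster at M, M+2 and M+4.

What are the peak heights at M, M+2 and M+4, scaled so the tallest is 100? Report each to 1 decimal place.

Expanding (0.775 + 0.225)^2:
P(M) = 0.775^2 = 0.600625
P(M+2) = 2 × 0.775^1 × 0.225^1 = 0.348750
P(M+4) = 0.225^2 = 0.050625
The M peak is largest (0.600625); scaling to 100 gives 100.0 : 58.1 : 8.4.

100.0 : 58.1 : 8.4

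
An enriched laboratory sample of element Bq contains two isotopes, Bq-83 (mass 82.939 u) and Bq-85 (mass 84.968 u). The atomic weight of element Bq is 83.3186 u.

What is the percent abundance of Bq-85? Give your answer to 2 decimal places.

Writing the weighted mean with unknown fraction x of Bq-83:
82.939·x + 84.968·(1 − x) = 83.3186
(82.939 − 84.968)·x = 83.3186 − 84.968
x = -1.6494 / -2.029 = 0.81291 → 81.29% Bq-83, 18.71% Bq-85.

18.71%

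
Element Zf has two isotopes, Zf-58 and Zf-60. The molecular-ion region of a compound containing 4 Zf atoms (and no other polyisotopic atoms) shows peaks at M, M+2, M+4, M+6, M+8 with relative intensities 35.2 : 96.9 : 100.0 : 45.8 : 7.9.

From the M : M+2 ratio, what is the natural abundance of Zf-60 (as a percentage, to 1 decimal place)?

Write p for the Zf-58 fraction. I(M+2)/I(M) = [C(4,1)·p^3·(1−p)] / p^4 = 4·(1−p)/p = 96.9/35.2 = 2.7528
(1−p)/p = 2.7528/4 = 0.6882  ⇒  p = 1/(1 + 0.6882) = 0.5923
Zf-58: 59.2%, Zf-60: 40.8%.

40.8%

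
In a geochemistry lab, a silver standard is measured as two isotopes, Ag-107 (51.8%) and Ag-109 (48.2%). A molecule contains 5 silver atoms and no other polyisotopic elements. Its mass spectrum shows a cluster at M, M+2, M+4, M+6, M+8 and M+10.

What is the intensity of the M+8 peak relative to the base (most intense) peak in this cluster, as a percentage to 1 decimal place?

43.3%

Term probabilities: M 0.0373, M+2 0.1735, M+4 0.3229, M+6 0.3005, M+8 0.1398, M+10 0.0260. Base peak = M+4.
P(M+4) = C(5,2) × 0.518^3 × 0.482^2 = 10 × 0.13899183 × 0.232324 = 0.322911 (base)
P(M+8) = C(5,4) × 0.518^1 × 0.482^4 = 5 × 0.5180 × 0.05397444 = 0.139794
Relative intensity = 0.139794 / 0.322911 × 100 = 43.3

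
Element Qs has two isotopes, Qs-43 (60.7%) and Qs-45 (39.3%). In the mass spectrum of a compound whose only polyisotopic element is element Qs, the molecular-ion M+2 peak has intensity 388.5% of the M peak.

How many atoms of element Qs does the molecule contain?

6

For n independent Qs atoms, I(M+2)/I(M) = n · (abundance Qs-45) / (abundance Qs-43) = n · 0.393/0.607.
n = 3.885 × 0.607/0.393 = 6.00 ≈ 6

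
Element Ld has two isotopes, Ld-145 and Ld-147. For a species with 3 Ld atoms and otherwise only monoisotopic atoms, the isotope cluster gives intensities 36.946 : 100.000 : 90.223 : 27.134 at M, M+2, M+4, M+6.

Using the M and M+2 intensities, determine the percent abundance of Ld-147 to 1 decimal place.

47.4%

Write p for the Ld-145 fraction. I(M+2)/I(M) = [C(3,1)·p^2·(1−p)] / p^3 = 3·(1−p)/p = 100.000/36.946 = 2.7067
(1−p)/p = 2.7067/3 = 0.9022  ⇒  p = 1/(1 + 0.9022) = 0.5257
Ld-145: 52.6%, Ld-147: 47.4%.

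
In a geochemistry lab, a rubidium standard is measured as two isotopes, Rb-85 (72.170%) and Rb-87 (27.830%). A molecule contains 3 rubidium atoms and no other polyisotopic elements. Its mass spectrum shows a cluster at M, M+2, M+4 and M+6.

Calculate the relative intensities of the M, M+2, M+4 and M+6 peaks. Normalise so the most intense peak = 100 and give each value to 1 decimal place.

Each Rb atom is independently Rb-85 (p = 0.72170) or Rb-87 (q = 0.27830); the cluster is the binomial expansion (p + q)^3.
P(M) = 0.72170^3 = 0.375898
P(M+2) = 3 × 0.72170^2 × 0.27830^1 = 0.434858
P(M+4) = 3 × 0.72170^1 × 0.27830^2 = 0.167689
P(M+6) = 0.27830^3 = 0.021555
The M+2 peak is largest (0.434858); scaling to 100 gives 86.4 : 100.0 : 38.6 : 5.0.

86.4 : 100.0 : 38.6 : 5.0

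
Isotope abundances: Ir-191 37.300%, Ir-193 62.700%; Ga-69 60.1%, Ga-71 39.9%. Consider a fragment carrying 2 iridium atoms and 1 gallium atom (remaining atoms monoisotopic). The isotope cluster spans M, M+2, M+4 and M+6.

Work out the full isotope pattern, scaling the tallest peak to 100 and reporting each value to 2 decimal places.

Iridium pattern (n=2): 0.139129 : 0.467742 : 0.393129
Gallium pattern (n=1): 0.6010 : 0.3990
Convolve the two distributions (both contribute in 2-u steps):
  M: 0.139129×0.6010 = 0.083617
  M+2: 0.139129×0.3990 + 0.467742×0.6010 = 0.336625
  M+4: 0.467742×0.3990 + 0.393129×0.6010 = 0.422900
  M+6: 0.393129×0.3990 = 0.156858
Scale to base peak (0.422900) = 100: 19.77 : 79.60 : 100.00 : 37.09

19.77 : 79.60 : 100.00 : 37.09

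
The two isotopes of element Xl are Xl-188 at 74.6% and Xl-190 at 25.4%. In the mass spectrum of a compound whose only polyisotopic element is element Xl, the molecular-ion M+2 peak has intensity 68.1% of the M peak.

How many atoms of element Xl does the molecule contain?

2

For n independent Xl atoms, I(M+2)/I(M) = n · (abundance Xl-190) / (abundance Xl-188) = n · 0.254/0.746.
n = 0.681 × 0.746/0.254 = 2.00 ≈ 2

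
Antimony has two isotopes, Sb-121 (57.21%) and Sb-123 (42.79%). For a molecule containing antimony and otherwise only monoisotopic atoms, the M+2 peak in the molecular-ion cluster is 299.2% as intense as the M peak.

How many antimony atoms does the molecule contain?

For n independent Sb atoms, I(M+2)/I(M) = n · (abundance Sb-123) / (abundance Sb-121) = n · 0.4279/0.5721.
n = 2.992 × 0.5721/0.4279 = 4.00 ≈ 4

4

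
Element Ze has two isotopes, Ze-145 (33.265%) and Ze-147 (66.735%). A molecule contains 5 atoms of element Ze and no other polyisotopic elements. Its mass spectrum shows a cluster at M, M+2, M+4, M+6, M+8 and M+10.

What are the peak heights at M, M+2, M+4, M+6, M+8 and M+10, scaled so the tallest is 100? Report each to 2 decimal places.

1.23 : 12.39 : 49.69 : 99.69 : 100.00 : 40.12

Each Ze atom is independently Ze-145 (p = 0.33265) or Ze-147 (q = 0.66735); the cluster is the binomial expansion (p + q)^5.
P(M) = 0.33265^5 = 0.004073
P(M+2) = 5 × 0.33265^4 × 0.66735^1 = 0.040858
P(M+4) = 10 × 0.33265^3 × 0.66735^2 = 0.163934
P(M+6) = 10 × 0.33265^2 × 0.66735^3 = 0.328879
P(M+8) = 5 × 0.33265^1 × 0.66735^4 = 0.329892
P(M+10) = 0.66735^5 = 0.132364
The M+8 peak is largest (0.329892); scaling to 100 gives 1.23 : 12.39 : 49.69 : 99.69 : 100.00 : 40.12.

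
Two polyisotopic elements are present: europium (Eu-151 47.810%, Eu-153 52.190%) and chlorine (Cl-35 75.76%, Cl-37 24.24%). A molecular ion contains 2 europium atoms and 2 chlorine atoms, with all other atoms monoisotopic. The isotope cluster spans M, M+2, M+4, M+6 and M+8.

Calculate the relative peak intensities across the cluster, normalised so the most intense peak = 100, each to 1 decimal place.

35.4 : 100.0 : 95.3 : 34.9 : 4.3

Europium pattern (n=2): 0.22857961 : 0.49904078 : 0.27237961
Chlorine pattern (n=2): 0.57395776 : 0.36728448 : 0.05875776
Convolve the two distributions (both contribute in 2-u steps):
  M: 0.22857961×0.57395776 = 0.131195
  M+2: 0.22857961×0.36728448 + 0.49904078×0.57395776 = 0.370382
  M+4: 0.22857961×0.05875776 + 0.49904078×0.36728448 + 0.27237961×0.57395776 = 0.353055
  M+6: 0.49904078×0.05875776 + 0.27237961×0.36728448 = 0.129363
  M+8: 0.27237961×0.05875776 = 0.016004
Scale to base peak (0.370382) = 100: 35.4 : 100.0 : 95.3 : 34.9 : 4.3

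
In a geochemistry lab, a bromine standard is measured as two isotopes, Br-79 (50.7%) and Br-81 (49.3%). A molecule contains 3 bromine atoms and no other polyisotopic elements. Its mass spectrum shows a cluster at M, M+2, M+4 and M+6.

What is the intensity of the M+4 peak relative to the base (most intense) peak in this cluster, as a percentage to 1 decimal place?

Term probabilities: M 0.1303, M+2 0.3802, M+4 0.3697, M+6 0.1198. Base peak = M+2.
P(M+2) = C(3,1) × 0.507^2 × 0.493^1 = 3 × 0.257049 × 0.4930 = 0.380175 (base)
P(M+4) = C(3,2) × 0.507^1 × 0.493^2 = 3 × 0.5070 × 0.243049 = 0.369678
Relative intensity = 0.369678 / 0.380175 × 100 = 97.2

97.2%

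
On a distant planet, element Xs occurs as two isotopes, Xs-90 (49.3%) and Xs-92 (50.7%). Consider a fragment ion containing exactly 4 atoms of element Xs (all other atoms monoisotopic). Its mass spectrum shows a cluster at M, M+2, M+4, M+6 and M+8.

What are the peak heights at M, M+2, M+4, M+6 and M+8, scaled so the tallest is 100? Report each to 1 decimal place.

The 4 Xs atoms are independent, so intensities follow the terms of (0.493 + 0.507)^4.
P(M) = 0.493^4 = 0.059073
P(M+2) = 4 × 0.493^3 × 0.507^1 = 0.243001
P(M+4) = 6 × 0.493^2 × 0.507^2 = 0.374853
P(M+6) = 4 × 0.493^1 × 0.507^3 = 0.256999
P(M+8) = 0.507^4 = 0.066074
The M+4 peak is largest (0.374853); scaling to 100 gives 15.8 : 64.8 : 100.0 : 68.6 : 17.6.

15.8 : 64.8 : 100.0 : 68.6 : 17.6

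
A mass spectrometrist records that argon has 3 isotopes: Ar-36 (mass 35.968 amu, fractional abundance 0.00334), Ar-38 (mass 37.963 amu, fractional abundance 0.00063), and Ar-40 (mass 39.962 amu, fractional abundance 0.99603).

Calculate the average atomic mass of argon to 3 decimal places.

39.947 amu

The abundance-weighted mean is 0.00334 × 35.968 + 0.00063 × 37.963 + 0.99603 × 39.962
= 0.1201 + 0.0239 + 39.8034 = 39.9474 amu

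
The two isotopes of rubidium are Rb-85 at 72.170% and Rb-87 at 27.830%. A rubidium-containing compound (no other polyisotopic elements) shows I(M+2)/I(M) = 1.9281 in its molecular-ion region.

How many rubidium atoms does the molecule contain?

With n Rb atoms, P(M+2)/P(M) = C(n,1)·p^(n−1)q / p^n = n·q/p = n · 0.27830/0.72170.
n = 1.9281 × 0.72170/0.27830 = 5.00 ≈ 5

5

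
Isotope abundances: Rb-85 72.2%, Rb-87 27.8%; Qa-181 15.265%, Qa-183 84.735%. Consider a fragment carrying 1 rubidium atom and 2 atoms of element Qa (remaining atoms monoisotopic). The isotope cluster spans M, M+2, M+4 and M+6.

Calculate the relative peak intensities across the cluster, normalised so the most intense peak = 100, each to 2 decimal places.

Rubidium pattern (n=1): 0.7220 : 0.2780
Element Qa pattern (n=2): 0.02330202 : 0.25869596 : 0.71800202
Convolve the two distributions (both contribute in 2-u steps):
  M: 0.7220×0.02330202 = 0.016824
  M+2: 0.7220×0.25869596 + 0.2780×0.02330202 = 0.193256
  M+4: 0.7220×0.71800202 + 0.2780×0.25869596 = 0.590315
  M+6: 0.2780×0.71800202 = 0.199605
Scale to base peak (0.590315) = 100: 2.85 : 32.74 : 100.00 : 33.81

2.85 : 32.74 : 100.00 : 33.81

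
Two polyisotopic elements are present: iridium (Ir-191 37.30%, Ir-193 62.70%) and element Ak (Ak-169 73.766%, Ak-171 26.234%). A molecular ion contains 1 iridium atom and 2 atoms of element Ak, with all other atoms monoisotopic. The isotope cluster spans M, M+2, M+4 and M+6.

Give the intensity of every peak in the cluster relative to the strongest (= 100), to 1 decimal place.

41.8 : 100.0 : 55.3 : 8.9

Iridium pattern (n=1): 0.3730 : 0.6270
Element Ak pattern (n=2): 0.54414228 : 0.38703545 : 0.06882228
Convolve the two distributions (both contribute in 2-u steps):
  M: 0.3730×0.54414228 = 0.202965
  M+2: 0.3730×0.38703545 + 0.6270×0.54414228 = 0.485541
  M+4: 0.3730×0.06882228 + 0.6270×0.38703545 = 0.268342
  M+6: 0.6270×0.06882228 = 0.043152
Scale to base peak (0.485541) = 100: 41.8 : 100.0 : 55.3 : 8.9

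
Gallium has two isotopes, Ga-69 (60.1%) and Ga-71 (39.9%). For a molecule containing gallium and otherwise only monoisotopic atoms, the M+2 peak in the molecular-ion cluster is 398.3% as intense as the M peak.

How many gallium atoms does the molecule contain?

The M+2/M ratio from n Ga atoms is n · q/p = n · 0.399/0.601.
n = 3.983 × 0.601/0.399 = 6.00 ≈ 6

6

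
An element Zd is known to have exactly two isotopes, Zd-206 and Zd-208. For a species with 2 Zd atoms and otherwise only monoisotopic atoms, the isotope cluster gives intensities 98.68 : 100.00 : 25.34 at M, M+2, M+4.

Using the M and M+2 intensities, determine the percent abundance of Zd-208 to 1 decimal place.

33.6%

If p is the fraction of Zd that is Zd-206, then I(M+2)/I(M) = [C(2,1)·p^1·(1−p)] / p^2 = 2·(1−p)/p = 100.00/98.68 = 1.0134
(1−p)/p = 1.0134/2 = 0.5067  ⇒  p = 1/(1 + 0.5067) = 0.6637
Zd-206: 66.4%, Zd-208: 33.6%.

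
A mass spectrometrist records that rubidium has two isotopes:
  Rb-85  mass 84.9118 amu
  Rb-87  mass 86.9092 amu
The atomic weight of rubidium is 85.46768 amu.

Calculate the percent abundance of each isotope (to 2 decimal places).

Writing the weighted mean with unknown fraction x of Rb-85:
84.9118·x + 86.9092·(1 − x) = 85.46768
(84.9118 − 86.9092)·x = 85.46768 − 86.9092
x = -1.44152 / -1.9974 = 0.72170 → 72.17% Rb-85, 27.83% Rb-87.

Rb-85: 72.17%, Rb-87: 27.83%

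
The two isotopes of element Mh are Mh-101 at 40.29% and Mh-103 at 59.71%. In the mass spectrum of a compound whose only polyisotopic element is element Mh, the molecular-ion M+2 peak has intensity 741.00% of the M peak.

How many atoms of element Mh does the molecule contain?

5

The M+2/M ratio from n Mh atoms is n · q/p = n · 0.5971/0.4029.
n = 7.4100 × 0.4029/0.5971 = 5.00 ≈ 5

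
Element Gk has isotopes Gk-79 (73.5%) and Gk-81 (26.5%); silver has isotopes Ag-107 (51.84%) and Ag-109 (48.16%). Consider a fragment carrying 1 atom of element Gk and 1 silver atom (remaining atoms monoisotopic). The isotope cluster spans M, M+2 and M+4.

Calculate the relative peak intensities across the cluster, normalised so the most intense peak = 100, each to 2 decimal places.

77.55 : 100.00 : 25.97

Element Gk pattern (n=1): 0.7350 : 0.2650
Silver pattern (n=1): 0.5184 : 0.4816
Convolve the two distributions (both contribute in 2-u steps):
  M: 0.7350×0.5184 = 0.381024
  M+2: 0.7350×0.4816 + 0.2650×0.5184 = 0.491352
  M+4: 0.2650×0.4816 = 0.127624
Scale to base peak (0.491352) = 100: 77.55 : 100.00 : 25.97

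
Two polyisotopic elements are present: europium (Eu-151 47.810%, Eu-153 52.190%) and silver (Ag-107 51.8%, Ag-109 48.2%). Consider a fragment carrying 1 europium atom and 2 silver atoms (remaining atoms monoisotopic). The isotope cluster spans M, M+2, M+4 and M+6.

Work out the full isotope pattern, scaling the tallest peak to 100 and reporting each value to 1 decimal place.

33.9 : 100.0 : 98.1 : 32.0

Europium pattern (n=1): 0.4781 : 0.5219
Silver pattern (n=2): 0.268324 : 0.499352 : 0.232324
Convolve the two distributions (both contribute in 2-u steps):
  M: 0.4781×0.268324 = 0.128286
  M+2: 0.4781×0.499352 + 0.5219×0.268324 = 0.378778
  M+4: 0.4781×0.232324 + 0.5219×0.499352 = 0.371686
  M+6: 0.5219×0.232324 = 0.121250
Scale to base peak (0.378778) = 100: 33.9 : 100.0 : 98.1 : 32.0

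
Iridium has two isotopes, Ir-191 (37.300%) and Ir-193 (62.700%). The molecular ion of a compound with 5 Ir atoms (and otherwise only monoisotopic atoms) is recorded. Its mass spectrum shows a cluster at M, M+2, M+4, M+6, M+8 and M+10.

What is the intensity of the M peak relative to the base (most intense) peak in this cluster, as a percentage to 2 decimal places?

2.11%

Binomial terms of (0.37300 + 0.62700)^5: M 0.0072, M+2 0.0607, M+4 0.2040, M+6 0.3429, M+8 0.2882, M+10 0.0969 → M+6 is the base peak.
P(M+6) = C(5,3) × 0.37300^2 × 0.62700^3 = 10 × 0.139129 × 0.24649188 = 0.342942 (base)
P(M) = C(5,0) × 0.37300^5 × 0.62700^0 = 1 × 0.00722012 × 1.0000 = 0.007220
Relative intensity = 0.007220 / 0.342942 × 100 = 2.11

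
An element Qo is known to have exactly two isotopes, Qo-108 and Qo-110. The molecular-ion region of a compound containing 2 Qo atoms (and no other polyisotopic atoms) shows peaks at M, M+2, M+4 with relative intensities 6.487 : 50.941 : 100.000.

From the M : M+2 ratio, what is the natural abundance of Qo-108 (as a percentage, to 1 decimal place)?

If p is the fraction of Qo that is Qo-108, then I(M+2)/I(M) = [C(2,1)·p^1·(1−p)] / p^2 = 2·(1−p)/p = 50.941/6.487 = 7.8528
(1−p)/p = 7.8528/2 = 3.9264  ⇒  p = 1/(1 + 3.9264) = 0.2030
Qo-108: 20.3%, Qo-110: 79.7%.

20.3%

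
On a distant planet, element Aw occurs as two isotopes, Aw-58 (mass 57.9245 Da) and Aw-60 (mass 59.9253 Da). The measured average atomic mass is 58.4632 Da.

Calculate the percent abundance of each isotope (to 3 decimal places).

Writing the weighted mean with unknown fraction x of Aw-58:
57.9245·x + 59.9253·(1 − x) = 58.4632
(57.9245 − 59.9253)·x = 58.4632 − 59.9253
x = -1.4621 / -2.0008 = 0.73076 → 73.076% Aw-58, 26.924% Aw-60.

Aw-58: 73.076%, Aw-60: 26.924%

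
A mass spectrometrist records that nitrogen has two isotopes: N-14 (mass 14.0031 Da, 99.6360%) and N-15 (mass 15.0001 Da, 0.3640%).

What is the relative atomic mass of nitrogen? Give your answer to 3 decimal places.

14.007 Da

The abundance-weighted mean is 0.996360 × 14.0031 + 0.003640 × 15.0001
= 13.95213 + 0.05460 = 14.00673 Da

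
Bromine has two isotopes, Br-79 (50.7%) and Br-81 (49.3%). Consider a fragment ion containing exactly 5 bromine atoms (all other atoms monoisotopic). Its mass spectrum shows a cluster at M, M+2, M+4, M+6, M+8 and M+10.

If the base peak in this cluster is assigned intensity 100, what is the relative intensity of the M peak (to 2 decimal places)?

10.58

(0.507 + 0.493)^5 gives M 0.0335, M+2 0.1629, M+4 0.3168, M+6 0.3080, M+8 0.1497, M+10 0.0291; the largest is M+4.
P(M+4) = C(5,2) × 0.507^3 × 0.493^2 = 10 × 0.13032384 × 0.243049 = 0.316751 (base)
P(M) = C(5,0) × 0.507^5 × 0.493^0 = 1 × 0.03349961 × 1.0000 = 0.033500
Relative intensity = 0.033500 / 0.316751 × 100 = 10.58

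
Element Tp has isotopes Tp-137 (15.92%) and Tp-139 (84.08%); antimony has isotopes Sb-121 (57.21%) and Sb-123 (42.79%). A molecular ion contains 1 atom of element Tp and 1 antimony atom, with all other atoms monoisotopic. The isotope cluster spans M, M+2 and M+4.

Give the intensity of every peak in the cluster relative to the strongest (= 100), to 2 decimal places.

Element Tp pattern (n=1): 0.1592 : 0.8408
Antimony pattern (n=1): 0.5721 : 0.4279
Convolve the two distributions (both contribute in 2-u steps):
  M: 0.1592×0.5721 = 0.091078
  M+2: 0.1592×0.4279 + 0.8408×0.5721 = 0.549143
  M+4: 0.8408×0.4279 = 0.359778
Scale to base peak (0.549143) = 100: 16.59 : 100.00 : 65.52

16.59 : 100.00 : 65.52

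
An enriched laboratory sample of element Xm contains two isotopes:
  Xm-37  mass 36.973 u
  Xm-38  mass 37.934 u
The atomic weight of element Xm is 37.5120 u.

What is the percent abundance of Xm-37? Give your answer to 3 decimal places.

With x = fraction of Xm-37 (so Xm-38 is 1 − x):
36.973·x + 37.934·(1 − x) = 37.5120
(36.973 − 37.934)·x = 37.5120 − 37.934
x = -0.4220 / -0.961 = 0.43913 → 43.913% Xm-37, 56.087% Xm-38.

43.913%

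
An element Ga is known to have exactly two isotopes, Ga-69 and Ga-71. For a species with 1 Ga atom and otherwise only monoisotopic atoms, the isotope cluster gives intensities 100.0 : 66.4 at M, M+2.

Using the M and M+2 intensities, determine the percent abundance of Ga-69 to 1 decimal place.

60.1%

Write p for the Ga-69 fraction. I(M+2)/I(M) = [C(1,1)·p^0·(1−p)] / p^1 = 1·(1−p)/p = 66.4/100.0 = 0.6640
(1−p)/p = 0.6640/1 = 0.6640  ⇒  p = 1/(1 + 0.6640) = 0.6010
Ga-69: 60.1%, Ga-71: 39.9%.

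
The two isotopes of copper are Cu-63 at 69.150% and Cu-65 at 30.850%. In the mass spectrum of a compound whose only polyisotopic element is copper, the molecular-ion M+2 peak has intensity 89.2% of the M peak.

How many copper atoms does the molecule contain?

2

For n independent Cu atoms, I(M+2)/I(M) = n · (abundance Cu-65) / (abundance Cu-63) = n · 0.30850/0.69150.
n = 0.892 × 0.69150/0.30850 = 2.00 ≈ 2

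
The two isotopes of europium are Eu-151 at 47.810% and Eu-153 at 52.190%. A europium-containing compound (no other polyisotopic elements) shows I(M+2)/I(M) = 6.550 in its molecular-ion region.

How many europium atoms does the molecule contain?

For n independent Eu atoms, I(M+2)/I(M) = n · (abundance Eu-153) / (abundance Eu-151) = n · 0.52190/0.47810.
n = 6.550 × 0.47810/0.52190 = 6.00 ≈ 6

6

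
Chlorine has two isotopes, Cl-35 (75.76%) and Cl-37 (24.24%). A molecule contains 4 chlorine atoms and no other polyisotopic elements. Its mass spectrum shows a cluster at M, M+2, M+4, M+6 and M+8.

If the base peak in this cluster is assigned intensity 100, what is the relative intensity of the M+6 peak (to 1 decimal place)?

10.2

Term probabilities: M 0.3294, M+2 0.4216, M+4 0.2023, M+6 0.0432, M+8 0.0035. Base peak = M+2.
P(M+2) = C(4,1) × 0.7576^3 × 0.2424^1 = 4 × 0.4348304 × 0.2424 = 0.421612 (base)
P(M+6) = C(4,3) × 0.7576^1 × 0.2424^3 = 4 × 0.7576 × 0.01424288 = 0.043162
Relative intensity = 0.043162 / 0.421612 × 100 = 10.2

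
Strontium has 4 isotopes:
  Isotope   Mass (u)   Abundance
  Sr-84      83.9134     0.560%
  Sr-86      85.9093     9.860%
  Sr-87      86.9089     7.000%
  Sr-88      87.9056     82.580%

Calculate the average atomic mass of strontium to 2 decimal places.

87.62 u

Ar = Σ fᵢ·mᵢ = 0.00560 × 83.9134 + 0.09860 × 85.9093 + 0.07000 × 86.9089 + 0.82580 × 87.9056
= 0.46992 + 8.47066 + 6.08362 + 72.59244 = 87.61664 u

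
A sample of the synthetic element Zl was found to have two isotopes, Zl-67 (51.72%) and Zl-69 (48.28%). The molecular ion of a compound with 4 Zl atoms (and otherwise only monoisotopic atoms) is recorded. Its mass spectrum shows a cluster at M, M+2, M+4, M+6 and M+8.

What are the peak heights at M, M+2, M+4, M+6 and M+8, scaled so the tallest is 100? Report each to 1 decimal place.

19.1 : 71.4 : 100.0 : 62.2 : 14.5

Each Zl atom is independently Zl-67 (p = 0.5172) or Zl-69 (q = 0.4828); the cluster is the binomial expansion (p + q)^4.
P(M) = 0.5172^4 = 0.071554
P(M+2) = 4 × 0.5172^3 × 0.4828^1 = 0.267179
P(M+4) = 6 × 0.5172^2 × 0.4828^2 = 0.374113
P(M+6) = 4 × 0.5172^1 × 0.4828^3 = 0.232820
P(M+8) = 0.4828^4 = 0.054334
The M+4 peak is largest (0.374113); scaling to 100 gives 19.1 : 71.4 : 100.0 : 62.2 : 14.5.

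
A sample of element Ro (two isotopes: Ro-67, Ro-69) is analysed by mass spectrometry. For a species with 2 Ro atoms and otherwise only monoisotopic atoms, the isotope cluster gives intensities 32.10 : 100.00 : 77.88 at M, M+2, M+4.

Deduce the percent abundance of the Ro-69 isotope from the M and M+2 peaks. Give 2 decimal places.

60.90%

If p is the fraction of Ro that is Ro-67, then I(M+2)/I(M) = [C(2,1)·p^1·(1−p)] / p^2 = 2·(1−p)/p = 100.00/32.10 = 3.1153
(1−p)/p = 3.1153/2 = 1.5576  ⇒  p = 1/(1 + 1.5576) = 0.3910
Ro-67: 39.10%, Ro-69: 60.90%.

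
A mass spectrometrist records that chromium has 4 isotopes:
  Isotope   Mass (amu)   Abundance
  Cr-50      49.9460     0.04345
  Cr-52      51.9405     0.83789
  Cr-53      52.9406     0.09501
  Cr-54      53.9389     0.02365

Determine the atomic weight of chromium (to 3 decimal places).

Ar = Σ fᵢ·mᵢ = 0.04345 × 49.9460 + 0.83789 × 51.9405 + 0.09501 × 52.9406 + 0.02365 × 53.9389
= 2.17015 + 43.52043 + 5.02989 + 1.27565 = 51.99612 amu

51.996 amu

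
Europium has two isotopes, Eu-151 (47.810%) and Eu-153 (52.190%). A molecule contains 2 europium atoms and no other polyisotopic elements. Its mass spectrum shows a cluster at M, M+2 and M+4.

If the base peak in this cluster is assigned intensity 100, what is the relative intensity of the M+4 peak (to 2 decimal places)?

(0.47810 + 0.52190)^2 gives M 0.2286, M+2 0.4990, M+4 0.2724; the largest is M+2.
P(M+2) = C(2,1) × 0.47810^1 × 0.52190^1 = 2 × 0.4781 × 0.5219 = 0.499041 (base)
P(M+4) = C(2,2) × 0.47810^0 × 0.52190^2 = 1 × 1.0000 × 0.27237961 = 0.272380
Relative intensity = 0.272380 / 0.499041 × 100 = 54.58

54.58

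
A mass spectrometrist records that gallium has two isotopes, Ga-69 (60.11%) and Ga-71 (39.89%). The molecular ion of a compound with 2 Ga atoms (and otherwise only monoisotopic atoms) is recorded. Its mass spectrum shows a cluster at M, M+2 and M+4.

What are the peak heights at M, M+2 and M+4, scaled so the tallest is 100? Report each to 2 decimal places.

75.34 : 100.00 : 33.18

Expanding (0.6011 + 0.3989)^2:
P(M) = 0.6011^2 = 0.361321
P(M+2) = 2 × 0.6011^1 × 0.3989^1 = 0.479558
P(M+4) = 0.3989^2 = 0.159121
The M+2 peak is largest (0.479558); scaling to 100 gives 75.34 : 100.00 : 33.18.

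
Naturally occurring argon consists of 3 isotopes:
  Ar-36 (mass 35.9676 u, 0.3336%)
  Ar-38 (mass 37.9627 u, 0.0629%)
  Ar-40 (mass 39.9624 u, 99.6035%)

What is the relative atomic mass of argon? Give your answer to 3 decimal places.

39.948 u

Weight each isotope mass by its fractional abundance: 0.003336 × 35.9676 + 0.000629 × 37.9627 + 0.996035 × 39.9624
= 0.11999 + 0.02388 + 39.80395 = 39.94782 u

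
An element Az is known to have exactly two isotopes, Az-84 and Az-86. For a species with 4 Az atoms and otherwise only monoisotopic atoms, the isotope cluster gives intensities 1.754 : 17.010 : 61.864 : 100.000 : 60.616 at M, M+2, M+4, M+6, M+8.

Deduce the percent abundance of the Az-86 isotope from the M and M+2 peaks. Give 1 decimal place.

Write p for the Az-84 fraction. I(M+2)/I(M) = [C(4,1)·p^3·(1−p)] / p^4 = 4·(1−p)/p = 17.010/1.754 = 9.6978
(1−p)/p = 9.6978/4 = 2.4245  ⇒  p = 1/(1 + 2.4245) = 0.2920
Az-84: 29.2%, Az-86: 70.8%.

70.8%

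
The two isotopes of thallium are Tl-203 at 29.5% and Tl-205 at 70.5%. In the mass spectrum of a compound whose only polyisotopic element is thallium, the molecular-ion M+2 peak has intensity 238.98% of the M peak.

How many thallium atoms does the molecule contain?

1

The M+2/M ratio from n Tl atoms is n · q/p = n · 0.705/0.295.
n = 2.3898 × 0.295/0.705 = 1.00 ≈ 1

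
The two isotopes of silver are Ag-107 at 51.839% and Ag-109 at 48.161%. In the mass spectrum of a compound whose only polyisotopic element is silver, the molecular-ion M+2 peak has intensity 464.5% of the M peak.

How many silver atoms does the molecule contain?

With n Ag atoms, P(M+2)/P(M) = C(n,1)·p^(n−1)q / p^n = n·q/p = n · 0.48161/0.51839.
n = 4.645 × 0.51839/0.48161 = 5.00 ≈ 5

5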